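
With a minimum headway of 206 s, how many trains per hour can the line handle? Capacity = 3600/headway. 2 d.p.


Capacity = 3600 / headway
Capacity = 3600 / 206
Capacity = 17.48 trains/hour

17.48


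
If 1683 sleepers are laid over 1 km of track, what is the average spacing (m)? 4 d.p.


Spacing = 1000 m / number of sleepers
Spacing = 1000 / 1683
Spacing = 0.5942 m

0.5942


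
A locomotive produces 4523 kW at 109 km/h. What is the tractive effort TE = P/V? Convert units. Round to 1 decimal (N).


Convert: P = 4523 kW = 4523000 W
V = 109 / 3.6 = 30.2778 m/s
TE = 4523000 / 30.2778
TE = 149383.5 N

149383.5


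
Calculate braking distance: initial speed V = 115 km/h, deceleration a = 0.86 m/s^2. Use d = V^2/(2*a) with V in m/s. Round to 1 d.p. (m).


Convert speed: V = 115 / 3.6 = 31.9444 m/s
V^2 = 1020.4475
d = 1020.4475 / (2 * 0.86)
d = 1020.4475 / 1.72
d = 593.3 m

593.3


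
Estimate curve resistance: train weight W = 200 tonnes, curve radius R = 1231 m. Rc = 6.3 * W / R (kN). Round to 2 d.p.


Rc = 6.3 * W / R
Rc = 6.3 * 200 / 1231
Rc = 1260.0 / 1231
Rc = 1.02 kN

1.02


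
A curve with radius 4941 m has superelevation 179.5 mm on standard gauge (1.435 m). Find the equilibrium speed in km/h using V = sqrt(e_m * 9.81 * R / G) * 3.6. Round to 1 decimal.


Convert cant: e = 179.5 mm = 0.1795 m
V_ms = sqrt(0.1795 * 9.81 * 4941 / 1.435)
V_ms = sqrt(6063.123481) = 77.8661 m/s
V = 77.8661 * 3.6 = 280.3 km/h

280.3


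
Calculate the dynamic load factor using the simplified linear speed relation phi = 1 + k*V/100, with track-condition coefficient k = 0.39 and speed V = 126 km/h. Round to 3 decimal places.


phi = 1 + k * V / 100
phi = 1 + 0.39 * 126 / 100
phi = 1 + 0.4914
phi = 1.491

1.491


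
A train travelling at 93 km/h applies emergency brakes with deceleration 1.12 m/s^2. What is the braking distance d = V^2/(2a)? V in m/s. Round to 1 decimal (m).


Convert speed: V = 93 / 3.6 = 25.8333 m/s
V^2 = 667.3611
d = 667.3611 / (2 * 1.12)
d = 667.3611 / 2.24
d = 297.9 m

297.9


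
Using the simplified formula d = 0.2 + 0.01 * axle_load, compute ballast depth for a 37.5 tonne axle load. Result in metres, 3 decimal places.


d = 0.2 + 0.01 * 37.5
d = 0.2 + 0.375
d = 0.575 m

0.575


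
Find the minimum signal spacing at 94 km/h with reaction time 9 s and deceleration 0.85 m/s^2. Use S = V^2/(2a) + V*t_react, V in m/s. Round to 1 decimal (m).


V = 94 / 3.6 = 26.1111 m/s
Braking distance = 26.1111^2 / (2*0.85) = 401.053 m
Sighting distance = 26.1111 * 9 = 235.0 m
S = 401.053 + 235.0 = 636.1 m

636.1


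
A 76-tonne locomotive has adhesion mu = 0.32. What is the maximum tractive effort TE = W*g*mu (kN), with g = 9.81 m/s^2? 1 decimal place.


TE_max = W * g * mu
TE_max = 76 * 9.81 * 0.32
TE_max = 745.56 * 0.32
TE_max = 238.6 kN

238.6


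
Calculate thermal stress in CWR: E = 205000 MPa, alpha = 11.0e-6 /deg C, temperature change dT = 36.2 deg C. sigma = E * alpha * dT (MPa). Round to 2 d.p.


sigma = E * alpha * dT
sigma = 205000 * 11.0e-6 * 36.2
sigma = 2.255 * 36.2
sigma = 81.63 MPa

81.63


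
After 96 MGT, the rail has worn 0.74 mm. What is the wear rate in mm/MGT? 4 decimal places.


Wear rate = total wear / cumulative tonnage
Rate = 0.74 / 96
Rate = 0.0077 mm/MGT

0.0077


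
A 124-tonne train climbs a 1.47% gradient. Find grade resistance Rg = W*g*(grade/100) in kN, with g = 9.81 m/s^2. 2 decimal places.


Rg = W * 9.81 * grade / 100
Rg = 124 * 9.81 * 1.47 / 100
Rg = 1216.44 * 0.0147
Rg = 17.88 kN

17.88


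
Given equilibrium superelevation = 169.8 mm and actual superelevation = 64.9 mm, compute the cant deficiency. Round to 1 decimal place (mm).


Cant deficiency = equilibrium cant - actual cant
CD = 169.8 - 64.9
CD = 104.9 mm

104.9


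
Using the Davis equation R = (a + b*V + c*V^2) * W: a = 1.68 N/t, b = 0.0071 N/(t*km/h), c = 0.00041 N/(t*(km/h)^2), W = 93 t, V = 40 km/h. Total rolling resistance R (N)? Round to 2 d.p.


b*V = 0.0071 * 40 = 0.284
c*V^2 = 0.00041 * 1600 = 0.656
R_per_t = 1.68 + 0.284 + 0.656 = 2.62 N/t
R_total = 2.62 * 93 = 243.66 N

243.66


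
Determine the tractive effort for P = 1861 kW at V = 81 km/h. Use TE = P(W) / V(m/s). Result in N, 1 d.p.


Convert: P = 1861 kW = 1861000 W
V = 81 / 3.6 = 22.5 m/s
TE = 1861000 / 22.5
TE = 82711.1 N

82711.1


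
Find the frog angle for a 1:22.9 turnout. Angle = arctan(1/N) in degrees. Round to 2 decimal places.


1/N = 1/22.9 = 0.043668
angle = arctan(0.043668) = 0.04364 rad
angle = 0.04364 * 180/pi = 2.50 degrees

2.50


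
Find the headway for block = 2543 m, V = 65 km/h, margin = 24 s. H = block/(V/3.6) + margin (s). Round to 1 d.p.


V = 65 / 3.6 = 18.0556 m/s
Block traversal time = 2543 / 18.0556 = 140.8431 s
Headway = 140.8431 + 24
Headway = 164.8 s

164.8


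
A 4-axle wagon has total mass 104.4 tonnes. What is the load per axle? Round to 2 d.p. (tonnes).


Load per axle = total weight / number of axles
Load = 104.4 / 4
Load = 26.10 tonnes

26.10


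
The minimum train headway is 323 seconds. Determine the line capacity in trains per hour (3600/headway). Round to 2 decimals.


Capacity = 3600 / headway
Capacity = 3600 / 323
Capacity = 11.15 trains/hour

11.15


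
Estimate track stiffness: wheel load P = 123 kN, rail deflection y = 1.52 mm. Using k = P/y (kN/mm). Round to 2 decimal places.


Track stiffness k = P / y
k = 123 / 1.52
k = 80.92 kN/mm

80.92


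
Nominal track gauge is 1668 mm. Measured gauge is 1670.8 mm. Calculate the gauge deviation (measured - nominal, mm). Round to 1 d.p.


Deviation = measured - nominal
Deviation = 1670.8 - 1668
Deviation = 2.8 mm

2.8


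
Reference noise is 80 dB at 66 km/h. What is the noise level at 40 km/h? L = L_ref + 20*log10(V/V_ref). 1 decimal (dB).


V/V_ref = 40 / 66 = 0.606061
log10(0.606061) = -0.217484
20 * -0.217484 = -4.3497
L = 80 + -4.3497 = 75.7 dB

75.7


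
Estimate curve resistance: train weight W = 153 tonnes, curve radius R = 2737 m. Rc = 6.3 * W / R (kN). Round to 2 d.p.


Rc = 6.3 * W / R
Rc = 6.3 * 153 / 2737
Rc = 963.9 / 2737
Rc = 0.35 kN

0.35


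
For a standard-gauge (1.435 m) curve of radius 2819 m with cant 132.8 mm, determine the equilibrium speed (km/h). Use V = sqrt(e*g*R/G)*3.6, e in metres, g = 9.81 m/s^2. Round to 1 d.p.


Convert cant: e = 132.8 mm = 0.1328 m
V_ms = sqrt(0.1328 * 9.81 * 2819 / 1.435)
V_ms = sqrt(2559.235534) = 50.5889 m/s
V = 50.5889 * 3.6 = 182.1 km/h

182.1


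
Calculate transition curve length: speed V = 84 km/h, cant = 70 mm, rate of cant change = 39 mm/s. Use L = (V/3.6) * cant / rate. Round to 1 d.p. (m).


Convert speed: V = 84 / 3.6 = 23.3333 m/s
L = 23.3333 * 70 / 39
L = 1633.3333 / 39
L = 41.9 m

41.9


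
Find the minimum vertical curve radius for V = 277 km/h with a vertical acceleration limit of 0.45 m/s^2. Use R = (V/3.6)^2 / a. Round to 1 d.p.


Convert speed: V = 277 / 3.6 = 76.9444 m/s
V^2 = 5920.4475 m^2/s^2
R_v = 5920.4475 / 0.45
R_v = 13156.6 m

13156.6


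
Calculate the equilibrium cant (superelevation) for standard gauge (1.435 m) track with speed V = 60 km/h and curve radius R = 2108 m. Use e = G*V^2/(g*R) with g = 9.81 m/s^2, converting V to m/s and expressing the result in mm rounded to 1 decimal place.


Convert speed: V = 60 / 3.6 = 16.6667 m/s
Apply formula: e = 1.435 * 16.6667^2 / (9.81 * 2108)
e = 1.435 * 277.7778 / 20679.48
e = 0.019276 m = 19.3 mm

19.3


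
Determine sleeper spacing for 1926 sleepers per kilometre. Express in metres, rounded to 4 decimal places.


Spacing = 1000 m / number of sleepers
Spacing = 1000 / 1926
Spacing = 0.5192 m

0.5192


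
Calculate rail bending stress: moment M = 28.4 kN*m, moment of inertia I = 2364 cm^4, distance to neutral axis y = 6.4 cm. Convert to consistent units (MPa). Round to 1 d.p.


Convert units:
M = 28.4 kN*m = 28400000 N*mm
y = 6.4 cm = 64 mm
I = 2364 cm^4 = 23640000 mm^4
sigma = 28400000 * 64 / 23640000
sigma = 76.9 MPa

76.9


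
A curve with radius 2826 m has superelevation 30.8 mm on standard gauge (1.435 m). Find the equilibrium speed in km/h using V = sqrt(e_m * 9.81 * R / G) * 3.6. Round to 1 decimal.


Convert cant: e = 30.8 mm = 0.0308 m
V_ms = sqrt(0.0308 * 9.81 * 2826 / 1.435)
V_ms = sqrt(595.031532) = 24.3933 m/s
V = 24.3933 * 3.6 = 87.8 km/h

87.8


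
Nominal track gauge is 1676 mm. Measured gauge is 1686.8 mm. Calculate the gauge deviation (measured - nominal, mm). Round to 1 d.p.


Deviation = measured - nominal
Deviation = 1686.8 - 1676
Deviation = 10.8 mm

10.8


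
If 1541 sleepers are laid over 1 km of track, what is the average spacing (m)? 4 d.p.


Spacing = 1000 m / number of sleepers
Spacing = 1000 / 1541
Spacing = 0.6489 m

0.6489


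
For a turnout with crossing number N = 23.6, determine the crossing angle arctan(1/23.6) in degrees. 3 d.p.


1/N = 1/23.6 = 0.042373
angle = arctan(0.042373) = 0.042348 rad
angle = 0.042348 * 180/pi = 2.426 degrees

2.426


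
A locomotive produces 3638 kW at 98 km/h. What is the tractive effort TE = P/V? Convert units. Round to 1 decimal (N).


Convert: P = 3638 kW = 3638000 W
V = 98 / 3.6 = 27.2222 m/s
TE = 3638000 / 27.2222
TE = 133640.8 N

133640.8


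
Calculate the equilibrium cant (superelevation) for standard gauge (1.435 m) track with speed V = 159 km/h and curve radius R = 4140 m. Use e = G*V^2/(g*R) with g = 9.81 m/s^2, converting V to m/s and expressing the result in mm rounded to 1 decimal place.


Convert speed: V = 159 / 3.6 = 44.1667 m/s
Apply formula: e = 1.435 * 44.1667^2 / (9.81 * 4140)
e = 1.435 * 1950.6944 / 40613.4
e = 0.068924 m = 68.9 mm

68.9


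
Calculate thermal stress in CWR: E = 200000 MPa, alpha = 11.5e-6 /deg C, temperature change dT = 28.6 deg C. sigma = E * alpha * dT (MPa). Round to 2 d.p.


sigma = E * alpha * dT
sigma = 200000 * 11.5e-6 * 28.6
sigma = 2.3 * 28.6
sigma = 65.78 MPa

65.78


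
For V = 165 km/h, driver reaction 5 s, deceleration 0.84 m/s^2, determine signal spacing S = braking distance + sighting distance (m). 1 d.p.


V = 165 / 3.6 = 45.8333 m/s
Braking distance = 45.8333^2 / (2*0.84) = 1250.4134 m
Sighting distance = 45.8333 * 5 = 229.1667 m
S = 1250.4134 + 229.1667 = 1479.6 m

1479.6


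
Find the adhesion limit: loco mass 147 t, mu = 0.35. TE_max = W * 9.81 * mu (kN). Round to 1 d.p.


TE_max = W * g * mu
TE_max = 147 * 9.81 * 0.35
TE_max = 1442.07 * 0.35
TE_max = 504.7 kN

504.7


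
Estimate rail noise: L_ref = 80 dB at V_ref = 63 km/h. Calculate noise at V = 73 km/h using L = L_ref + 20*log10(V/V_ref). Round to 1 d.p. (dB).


V/V_ref = 73 / 63 = 1.15873
log10(1.15873) = 0.063982
20 * 0.063982 = 1.2796
L = 80 + 1.2796 = 81.3 dB

81.3


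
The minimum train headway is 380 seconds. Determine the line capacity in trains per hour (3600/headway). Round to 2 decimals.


Capacity = 3600 / headway
Capacity = 3600 / 380
Capacity = 9.47 trains/hour

9.47


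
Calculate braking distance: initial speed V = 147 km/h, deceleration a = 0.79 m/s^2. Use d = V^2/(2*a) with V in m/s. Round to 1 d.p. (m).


Convert speed: V = 147 / 3.6 = 40.8333 m/s
V^2 = 1667.3611
d = 1667.3611 / (2 * 0.79)
d = 1667.3611 / 1.58
d = 1055.3 m

1055.3


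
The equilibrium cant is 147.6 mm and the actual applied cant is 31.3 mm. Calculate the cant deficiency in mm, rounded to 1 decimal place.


Cant deficiency = equilibrium cant - actual cant
CD = 147.6 - 31.3
CD = 116.3 mm

116.3


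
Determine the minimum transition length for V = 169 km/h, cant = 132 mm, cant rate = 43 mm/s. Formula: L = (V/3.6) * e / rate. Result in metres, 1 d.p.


Convert speed: V = 169 / 3.6 = 46.9444 m/s
L = 46.9444 * 132 / 43
L = 6196.6667 / 43
L = 144.1 m

144.1


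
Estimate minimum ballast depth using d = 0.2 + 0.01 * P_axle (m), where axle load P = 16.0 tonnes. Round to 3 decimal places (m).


d = 0.2 + 0.01 * 16.0
d = 0.2 + 0.16
d = 0.360 m

0.360


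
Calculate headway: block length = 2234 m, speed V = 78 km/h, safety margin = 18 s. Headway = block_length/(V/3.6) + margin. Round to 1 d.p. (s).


V = 78 / 3.6 = 21.6667 m/s
Block traversal time = 2234 / 21.6667 = 103.1077 s
Headway = 103.1077 + 18
Headway = 121.1 s

121.1


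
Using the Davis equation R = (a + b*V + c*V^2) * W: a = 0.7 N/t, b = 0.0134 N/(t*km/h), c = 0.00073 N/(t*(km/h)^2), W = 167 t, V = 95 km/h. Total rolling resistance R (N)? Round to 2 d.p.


b*V = 0.0134 * 95 = 1.273
c*V^2 = 0.00073 * 9025 = 6.58825
R_per_t = 0.7 + 1.273 + 6.58825 = 8.56125 N/t
R_total = 8.56125 * 167 = 1429.73 N

1429.73


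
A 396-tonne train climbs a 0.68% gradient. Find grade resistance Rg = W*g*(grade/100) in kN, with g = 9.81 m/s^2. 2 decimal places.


Rg = W * 9.81 * grade / 100
Rg = 396 * 9.81 * 0.68 / 100
Rg = 3884.76 * 0.0068
Rg = 26.42 kN

26.42


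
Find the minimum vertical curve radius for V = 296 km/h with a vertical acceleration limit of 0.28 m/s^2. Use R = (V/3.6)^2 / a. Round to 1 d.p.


Convert speed: V = 296 / 3.6 = 82.2222 m/s
V^2 = 6760.4938 m^2/s^2
R_v = 6760.4938 / 0.28
R_v = 24144.6 m

24144.6


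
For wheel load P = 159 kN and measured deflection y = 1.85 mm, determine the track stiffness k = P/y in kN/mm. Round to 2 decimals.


Track stiffness k = P / y
k = 159 / 1.85
k = 85.95 kN/mm

85.95


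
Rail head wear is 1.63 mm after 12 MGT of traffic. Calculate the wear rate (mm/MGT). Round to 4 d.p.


Wear rate = total wear / cumulative tonnage
Rate = 1.63 / 12
Rate = 0.1358 mm/MGT

0.1358


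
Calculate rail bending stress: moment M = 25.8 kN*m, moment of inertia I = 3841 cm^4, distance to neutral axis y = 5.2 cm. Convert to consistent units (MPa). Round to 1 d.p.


Convert units:
M = 25.8 kN*m = 25800000 N*mm
y = 5.2 cm = 52 mm
I = 3841 cm^4 = 38410000 mm^4
sigma = 25800000 * 52 / 38410000
sigma = 34.9 MPa

34.9


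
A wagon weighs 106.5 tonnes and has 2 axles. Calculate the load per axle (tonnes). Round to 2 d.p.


Load per axle = total weight / number of axles
Load = 106.5 / 2
Load = 53.25 tonnes

53.25


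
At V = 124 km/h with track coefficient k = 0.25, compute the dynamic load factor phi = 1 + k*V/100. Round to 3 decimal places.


phi = 1 + k * V / 100
phi = 1 + 0.25 * 124 / 100
phi = 1 + 0.31
phi = 1.310

1.310


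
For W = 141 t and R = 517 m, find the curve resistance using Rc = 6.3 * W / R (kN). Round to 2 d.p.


Rc = 6.3 * W / R
Rc = 6.3 * 141 / 517
Rc = 888.3 / 517
Rc = 1.72 kN

1.72


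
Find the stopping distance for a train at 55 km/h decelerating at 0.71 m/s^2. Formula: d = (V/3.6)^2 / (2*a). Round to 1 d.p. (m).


Convert speed: V = 55 / 3.6 = 15.2778 m/s
V^2 = 233.4105
d = 233.4105 / (2 * 0.71)
d = 233.4105 / 1.42
d = 164.4 m

164.4


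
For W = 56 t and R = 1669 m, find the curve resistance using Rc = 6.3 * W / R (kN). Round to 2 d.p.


Rc = 6.3 * W / R
Rc = 6.3 * 56 / 1669
Rc = 352.8 / 1669
Rc = 0.21 kN

0.21


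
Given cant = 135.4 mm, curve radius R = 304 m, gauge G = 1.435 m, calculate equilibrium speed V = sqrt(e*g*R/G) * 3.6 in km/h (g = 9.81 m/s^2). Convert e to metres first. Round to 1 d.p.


Convert cant: e = 135.4 mm = 0.1354 m
V_ms = sqrt(0.1354 * 9.81 * 304 / 1.435)
V_ms = sqrt(281.39045) = 16.7747 m/s
V = 16.7747 * 3.6 = 60.4 km/h

60.4


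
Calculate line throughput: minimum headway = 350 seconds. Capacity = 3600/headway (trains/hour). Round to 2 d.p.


Capacity = 3600 / headway
Capacity = 3600 / 350
Capacity = 10.29 trains/hour

10.29


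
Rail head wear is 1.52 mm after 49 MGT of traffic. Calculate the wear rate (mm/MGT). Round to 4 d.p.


Wear rate = total wear / cumulative tonnage
Rate = 1.52 / 49
Rate = 0.0310 mm/MGT

0.0310


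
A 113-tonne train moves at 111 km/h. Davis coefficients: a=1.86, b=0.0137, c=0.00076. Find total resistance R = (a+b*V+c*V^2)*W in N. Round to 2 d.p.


b*V = 0.0137 * 111 = 1.5207
c*V^2 = 0.00076 * 12321 = 9.36396
R_per_t = 1.86 + 1.5207 + 9.36396 = 12.74466 N/t
R_total = 12.74466 * 113 = 1440.15 N

1440.15


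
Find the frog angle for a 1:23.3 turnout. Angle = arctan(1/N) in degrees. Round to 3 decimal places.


1/N = 1/23.3 = 0.042918
angle = arctan(0.042918) = 0.042892 rad
angle = 0.042892 * 180/pi = 2.458 degrees

2.458


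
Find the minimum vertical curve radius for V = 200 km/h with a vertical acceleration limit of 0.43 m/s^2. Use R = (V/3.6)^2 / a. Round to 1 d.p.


Convert speed: V = 200 / 3.6 = 55.5556 m/s
V^2 = 3086.4198 m^2/s^2
R_v = 3086.4198 / 0.43
R_v = 7177.7 m

7177.7


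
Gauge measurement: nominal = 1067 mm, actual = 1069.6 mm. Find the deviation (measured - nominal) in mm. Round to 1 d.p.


Deviation = measured - nominal
Deviation = 1069.6 - 1067
Deviation = 2.6 mm

2.6


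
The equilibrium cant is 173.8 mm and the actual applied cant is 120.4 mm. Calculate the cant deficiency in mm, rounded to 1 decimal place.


Cant deficiency = equilibrium cant - actual cant
CD = 173.8 - 120.4
CD = 53.4 mm

53.4


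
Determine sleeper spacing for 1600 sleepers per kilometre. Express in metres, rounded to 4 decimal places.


Spacing = 1000 m / number of sleepers
Spacing = 1000 / 1600
Spacing = 0.6250 m

0.6250


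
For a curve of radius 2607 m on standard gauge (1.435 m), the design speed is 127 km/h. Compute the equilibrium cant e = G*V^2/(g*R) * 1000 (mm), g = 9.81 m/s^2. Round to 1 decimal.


Convert speed: V = 127 / 3.6 = 35.2778 m/s
Apply formula: e = 1.435 * 35.2778^2 / (9.81 * 2607)
e = 1.435 * 1244.5216 / 25574.67
e = 0.06983 m = 69.8 mm

69.8


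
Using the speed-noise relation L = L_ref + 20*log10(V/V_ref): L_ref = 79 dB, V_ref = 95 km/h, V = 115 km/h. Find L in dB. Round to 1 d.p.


V/V_ref = 115 / 95 = 1.210526
log10(1.210526) = 0.082974
20 * 0.082974 = 1.6595
L = 79 + 1.6595 = 80.7 dB

80.7


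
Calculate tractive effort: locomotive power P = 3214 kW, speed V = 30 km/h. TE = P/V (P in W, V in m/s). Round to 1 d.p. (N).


Convert: P = 3214 kW = 3214000 W
V = 30 / 3.6 = 8.3333 m/s
TE = 3214000 / 8.3333
TE = 385680.0 N

385680.0


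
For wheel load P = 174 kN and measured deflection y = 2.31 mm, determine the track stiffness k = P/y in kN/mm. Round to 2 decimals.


Track stiffness k = P / y
k = 174 / 2.31
k = 75.32 kN/mm

75.32


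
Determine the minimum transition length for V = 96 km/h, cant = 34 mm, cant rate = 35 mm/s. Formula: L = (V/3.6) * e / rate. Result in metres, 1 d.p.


Convert speed: V = 96 / 3.6 = 26.6667 m/s
L = 26.6667 * 34 / 35
L = 906.6667 / 35
L = 25.9 m

25.9


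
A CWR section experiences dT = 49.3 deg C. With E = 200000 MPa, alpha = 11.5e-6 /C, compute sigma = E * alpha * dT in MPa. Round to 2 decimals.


sigma = E * alpha * dT
sigma = 200000 * 11.5e-6 * 49.3
sigma = 2.3 * 49.3
sigma = 113.39 MPa

113.39


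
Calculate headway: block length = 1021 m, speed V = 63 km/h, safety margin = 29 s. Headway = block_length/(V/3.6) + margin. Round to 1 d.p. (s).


V = 63 / 3.6 = 17.5 m/s
Block traversal time = 1021 / 17.5 = 58.3429 s
Headway = 58.3429 + 29
Headway = 87.3 s

87.3


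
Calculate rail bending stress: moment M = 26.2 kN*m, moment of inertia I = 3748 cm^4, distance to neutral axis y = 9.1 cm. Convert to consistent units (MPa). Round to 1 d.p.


Convert units:
M = 26.2 kN*m = 26200000 N*mm
y = 9.1 cm = 91 mm
I = 3748 cm^4 = 37480000 mm^4
sigma = 26200000 * 91 / 37480000
sigma = 63.6 MPa

63.6


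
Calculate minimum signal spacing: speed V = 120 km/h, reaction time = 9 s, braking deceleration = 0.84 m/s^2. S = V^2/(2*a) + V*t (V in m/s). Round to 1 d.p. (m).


V = 120 / 3.6 = 33.3333 m/s
Braking distance = 33.3333^2 / (2*0.84) = 661.3757 m
Sighting distance = 33.3333 * 9 = 300.0 m
S = 661.3757 + 300.0 = 961.4 m

961.4


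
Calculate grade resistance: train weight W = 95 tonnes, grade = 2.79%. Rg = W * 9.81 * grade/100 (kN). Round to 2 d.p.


Rg = W * 9.81 * grade / 100
Rg = 95 * 9.81 * 2.79 / 100
Rg = 931.95 * 0.0279
Rg = 26.00 kN

26.00


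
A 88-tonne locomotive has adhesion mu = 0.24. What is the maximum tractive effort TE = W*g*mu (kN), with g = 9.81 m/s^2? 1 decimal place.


TE_max = W * g * mu
TE_max = 88 * 9.81 * 0.24
TE_max = 863.28 * 0.24
TE_max = 207.2 kN

207.2


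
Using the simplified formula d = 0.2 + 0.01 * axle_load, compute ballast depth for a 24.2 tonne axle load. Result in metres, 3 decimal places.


d = 0.2 + 0.01 * 24.2
d = 0.2 + 0.242
d = 0.442 m

0.442


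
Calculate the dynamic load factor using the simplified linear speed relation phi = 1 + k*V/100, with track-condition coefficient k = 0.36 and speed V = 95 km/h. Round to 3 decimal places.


phi = 1 + k * V / 100
phi = 1 + 0.36 * 95 / 100
phi = 1 + 0.342
phi = 1.342

1.342


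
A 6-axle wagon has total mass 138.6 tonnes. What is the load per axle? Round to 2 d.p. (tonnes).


Load per axle = total weight / number of axles
Load = 138.6 / 6
Load = 23.10 tonnes

23.10


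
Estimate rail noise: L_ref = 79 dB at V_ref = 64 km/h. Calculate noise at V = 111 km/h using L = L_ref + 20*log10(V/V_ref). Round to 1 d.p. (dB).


V/V_ref = 111 / 64 = 1.734375
log10(1.734375) = 0.239143
20 * 0.239143 = 4.7829
L = 79 + 4.7829 = 83.8 dB

83.8


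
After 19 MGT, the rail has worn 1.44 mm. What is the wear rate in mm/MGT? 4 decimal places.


Wear rate = total wear / cumulative tonnage
Rate = 1.44 / 19
Rate = 0.0758 mm/MGT

0.0758


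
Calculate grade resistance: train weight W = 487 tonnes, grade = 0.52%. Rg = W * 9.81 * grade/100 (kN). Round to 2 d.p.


Rg = W * 9.81 * grade / 100
Rg = 487 * 9.81 * 0.52 / 100
Rg = 4777.47 * 0.0052
Rg = 24.84 kN

24.84


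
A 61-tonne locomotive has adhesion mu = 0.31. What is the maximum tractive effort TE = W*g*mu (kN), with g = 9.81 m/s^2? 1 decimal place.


TE_max = W * g * mu
TE_max = 61 * 9.81 * 0.31
TE_max = 598.41 * 0.31
TE_max = 185.5 kN

185.5


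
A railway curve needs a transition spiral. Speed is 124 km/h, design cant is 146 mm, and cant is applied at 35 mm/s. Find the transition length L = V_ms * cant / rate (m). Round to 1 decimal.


Convert speed: V = 124 / 3.6 = 34.4444 m/s
L = 34.4444 * 146 / 35
L = 5028.8889 / 35
L = 143.7 m

143.7


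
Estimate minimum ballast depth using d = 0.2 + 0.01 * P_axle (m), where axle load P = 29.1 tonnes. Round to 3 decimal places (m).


d = 0.2 + 0.01 * 29.1
d = 0.2 + 0.291
d = 0.491 m

0.491


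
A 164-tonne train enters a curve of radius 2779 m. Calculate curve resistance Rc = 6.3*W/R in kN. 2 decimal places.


Rc = 6.3 * W / R
Rc = 6.3 * 164 / 2779
Rc = 1033.2 / 2779
Rc = 0.37 kN

0.37


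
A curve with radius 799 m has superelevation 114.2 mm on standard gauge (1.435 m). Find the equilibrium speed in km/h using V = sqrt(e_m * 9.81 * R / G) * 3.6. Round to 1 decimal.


Convert cant: e = 114.2 mm = 0.1142 m
V_ms = sqrt(0.1142 * 9.81 * 799 / 1.435)
V_ms = sqrt(623.777908) = 24.9755 m/s
V = 24.9755 * 3.6 = 89.9 km/h

89.9


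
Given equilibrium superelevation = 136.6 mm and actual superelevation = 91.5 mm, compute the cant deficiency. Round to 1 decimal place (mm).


Cant deficiency = equilibrium cant - actual cant
CD = 136.6 - 91.5
CD = 45.1 mm

45.1


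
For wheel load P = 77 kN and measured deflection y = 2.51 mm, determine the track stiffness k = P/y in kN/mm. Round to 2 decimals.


Track stiffness k = P / y
k = 77 / 2.51
k = 30.68 kN/mm

30.68


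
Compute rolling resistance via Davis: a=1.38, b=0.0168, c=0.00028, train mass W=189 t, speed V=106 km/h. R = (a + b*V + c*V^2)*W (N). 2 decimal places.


b*V = 0.0168 * 106 = 1.7808
c*V^2 = 0.00028 * 11236 = 3.14608
R_per_t = 1.38 + 1.7808 + 3.14608 = 6.30688 N/t
R_total = 6.30688 * 189 = 1192.00 N

1192.00


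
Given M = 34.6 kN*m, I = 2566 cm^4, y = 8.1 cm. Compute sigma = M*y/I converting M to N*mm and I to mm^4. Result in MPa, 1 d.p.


Convert units:
M = 34.6 kN*m = 34600000 N*mm
y = 8.1 cm = 81 mm
I = 2566 cm^4 = 25660000 mm^4
sigma = 34600000 * 81 / 25660000
sigma = 109.2 MPa

109.2


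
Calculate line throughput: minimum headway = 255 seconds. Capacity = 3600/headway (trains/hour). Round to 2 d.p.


Capacity = 3600 / headway
Capacity = 3600 / 255
Capacity = 14.12 trains/hour

14.12


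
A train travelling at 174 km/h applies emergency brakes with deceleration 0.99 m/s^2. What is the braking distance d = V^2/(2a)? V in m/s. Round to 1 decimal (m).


Convert speed: V = 174 / 3.6 = 48.3333 m/s
V^2 = 2336.1111
d = 2336.1111 / (2 * 0.99)
d = 2336.1111 / 1.98
d = 1179.9 m

1179.9


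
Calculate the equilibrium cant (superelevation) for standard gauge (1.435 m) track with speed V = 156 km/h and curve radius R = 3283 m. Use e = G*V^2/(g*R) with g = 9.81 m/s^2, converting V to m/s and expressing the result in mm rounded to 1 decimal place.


Convert speed: V = 156 / 3.6 = 43.3333 m/s
Apply formula: e = 1.435 * 43.3333^2 / (9.81 * 3283)
e = 1.435 * 1877.7778 / 32206.23
e = 0.083667 m = 83.7 mm

83.7


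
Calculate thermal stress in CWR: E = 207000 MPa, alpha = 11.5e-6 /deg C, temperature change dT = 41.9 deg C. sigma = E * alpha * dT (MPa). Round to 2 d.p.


sigma = E * alpha * dT
sigma = 207000 * 11.5e-6 * 41.9
sigma = 2.3805 * 41.9
sigma = 99.74 MPa

99.74


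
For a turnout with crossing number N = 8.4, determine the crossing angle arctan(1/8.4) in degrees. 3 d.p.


1/N = 1/8.4 = 0.119048
angle = arctan(0.119048) = 0.11849 rad
angle = 0.11849 * 180/pi = 6.789 degrees

6.789


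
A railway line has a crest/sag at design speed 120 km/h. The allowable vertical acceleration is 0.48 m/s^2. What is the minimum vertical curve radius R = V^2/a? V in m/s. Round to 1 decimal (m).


Convert speed: V = 120 / 3.6 = 33.3333 m/s
V^2 = 1111.1111 m^2/s^2
R_v = 1111.1111 / 0.48
R_v = 2314.8 m

2314.8


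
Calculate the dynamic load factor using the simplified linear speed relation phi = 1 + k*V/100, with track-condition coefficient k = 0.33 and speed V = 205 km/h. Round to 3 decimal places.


phi = 1 + k * V / 100
phi = 1 + 0.33 * 205 / 100
phi = 1 + 0.6765
phi = 1.677

1.677


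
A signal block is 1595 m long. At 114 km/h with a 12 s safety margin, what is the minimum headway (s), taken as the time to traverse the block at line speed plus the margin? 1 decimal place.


V = 114 / 3.6 = 31.6667 m/s
Block traversal time = 1595 / 31.6667 = 50.3684 s
Headway = 50.3684 + 12
Headway = 62.4 s

62.4


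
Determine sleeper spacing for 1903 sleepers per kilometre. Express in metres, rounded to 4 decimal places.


Spacing = 1000 m / number of sleepers
Spacing = 1000 / 1903
Spacing = 0.5255 m

0.5255


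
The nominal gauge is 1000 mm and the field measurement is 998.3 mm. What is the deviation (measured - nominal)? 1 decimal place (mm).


Deviation = measured - nominal
Deviation = 998.3 - 1000
Deviation = -1.7 mm

-1.7


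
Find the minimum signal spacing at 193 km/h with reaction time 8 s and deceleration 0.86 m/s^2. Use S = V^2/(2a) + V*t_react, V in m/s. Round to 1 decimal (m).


V = 193 / 3.6 = 53.6111 m/s
Braking distance = 53.6111^2 / (2*0.86) = 1671.0182 m
Sighting distance = 53.6111 * 8 = 428.8889 m
S = 1671.0182 + 428.8889 = 2099.9 m

2099.9


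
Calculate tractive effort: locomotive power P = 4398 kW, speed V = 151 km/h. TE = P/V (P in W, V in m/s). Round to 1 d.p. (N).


Convert: P = 4398 kW = 4398000 W
V = 151 / 3.6 = 41.9444 m/s
TE = 4398000 / 41.9444
TE = 104853.0 N

104853.0


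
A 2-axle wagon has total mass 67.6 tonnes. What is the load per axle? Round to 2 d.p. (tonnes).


Load per axle = total weight / number of axles
Load = 67.6 / 2
Load = 33.80 tonnes

33.80


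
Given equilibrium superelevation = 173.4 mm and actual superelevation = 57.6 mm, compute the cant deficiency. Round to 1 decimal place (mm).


Cant deficiency = equilibrium cant - actual cant
CD = 173.4 - 57.6
CD = 115.8 mm

115.8


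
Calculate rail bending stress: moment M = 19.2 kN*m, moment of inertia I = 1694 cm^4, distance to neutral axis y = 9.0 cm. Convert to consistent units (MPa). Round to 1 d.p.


Convert units:
M = 19.2 kN*m = 19200000 N*mm
y = 9.0 cm = 90 mm
I = 1694 cm^4 = 16940000 mm^4
sigma = 19200000 * 90 / 16940000
sigma = 102.0 MPa

102.0


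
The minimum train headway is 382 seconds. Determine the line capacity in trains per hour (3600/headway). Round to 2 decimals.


Capacity = 3600 / headway
Capacity = 3600 / 382
Capacity = 9.42 trains/hour

9.42


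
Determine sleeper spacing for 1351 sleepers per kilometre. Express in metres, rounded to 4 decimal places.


Spacing = 1000 m / number of sleepers
Spacing = 1000 / 1351
Spacing = 0.7402 m

0.7402


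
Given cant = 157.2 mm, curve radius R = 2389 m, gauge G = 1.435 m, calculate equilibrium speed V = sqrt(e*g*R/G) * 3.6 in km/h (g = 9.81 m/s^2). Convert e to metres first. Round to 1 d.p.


Convert cant: e = 157.2 mm = 0.1572 m
V_ms = sqrt(0.1572 * 9.81 * 2389 / 1.435)
V_ms = sqrt(2567.354249) = 50.6691 m/s
V = 50.6691 * 3.6 = 182.4 km/h

182.4


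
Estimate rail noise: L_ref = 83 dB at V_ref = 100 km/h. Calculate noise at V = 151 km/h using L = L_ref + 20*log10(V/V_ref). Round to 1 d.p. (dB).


V/V_ref = 151 / 100 = 1.51
log10(1.51) = 0.178977
20 * 0.178977 = 3.5795
L = 83 + 3.5795 = 86.6 dB

86.6


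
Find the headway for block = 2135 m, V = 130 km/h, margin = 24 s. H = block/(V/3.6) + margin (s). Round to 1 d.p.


V = 130 / 3.6 = 36.1111 m/s
Block traversal time = 2135 / 36.1111 = 59.1231 s
Headway = 59.1231 + 24
Headway = 83.1 s

83.1


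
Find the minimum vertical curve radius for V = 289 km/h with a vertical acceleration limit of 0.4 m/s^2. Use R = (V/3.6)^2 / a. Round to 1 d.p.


Convert speed: V = 289 / 3.6 = 80.2778 m/s
V^2 = 6444.5216 m^2/s^2
R_v = 6444.5216 / 0.4
R_v = 16111.3 m

16111.3


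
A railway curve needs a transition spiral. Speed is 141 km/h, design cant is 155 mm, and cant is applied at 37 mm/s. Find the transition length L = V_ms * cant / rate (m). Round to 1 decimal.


Convert speed: V = 141 / 3.6 = 39.1667 m/s
L = 39.1667 * 155 / 37
L = 6070.8333 / 37
L = 164.1 m

164.1


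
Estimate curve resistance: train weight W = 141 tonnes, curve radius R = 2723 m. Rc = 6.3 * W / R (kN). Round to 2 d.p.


Rc = 6.3 * W / R
Rc = 6.3 * 141 / 2723
Rc = 888.3 / 2723
Rc = 0.33 kN

0.33


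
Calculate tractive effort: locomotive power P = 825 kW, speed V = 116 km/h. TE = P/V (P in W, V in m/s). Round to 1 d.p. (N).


Convert: P = 825 kW = 825000 W
V = 116 / 3.6 = 32.2222 m/s
TE = 825000 / 32.2222
TE = 25603.4 N

25603.4


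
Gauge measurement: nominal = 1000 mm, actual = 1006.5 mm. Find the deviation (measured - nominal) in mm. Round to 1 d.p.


Deviation = measured - nominal
Deviation = 1006.5 - 1000
Deviation = 6.5 mm

6.5


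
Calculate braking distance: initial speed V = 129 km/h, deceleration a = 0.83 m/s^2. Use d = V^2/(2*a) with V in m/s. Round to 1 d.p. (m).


Convert speed: V = 129 / 3.6 = 35.8333 m/s
V^2 = 1284.0278
d = 1284.0278 / (2 * 0.83)
d = 1284.0278 / 1.66
d = 773.5 m

773.5


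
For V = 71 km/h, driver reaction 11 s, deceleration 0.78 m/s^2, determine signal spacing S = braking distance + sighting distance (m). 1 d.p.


V = 71 / 3.6 = 19.7222 m/s
Braking distance = 19.7222^2 / (2*0.78) = 249.3372 m
Sighting distance = 19.7222 * 11 = 216.9444 m
S = 249.3372 + 216.9444 = 466.3 m

466.3


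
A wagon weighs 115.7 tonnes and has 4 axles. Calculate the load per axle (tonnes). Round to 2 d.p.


Load per axle = total weight / number of axles
Load = 115.7 / 4
Load = 28.93 tonnes

28.93


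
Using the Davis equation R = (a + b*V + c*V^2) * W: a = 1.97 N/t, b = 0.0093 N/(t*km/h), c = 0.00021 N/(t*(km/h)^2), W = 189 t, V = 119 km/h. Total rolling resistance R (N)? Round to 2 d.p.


b*V = 0.0093 * 119 = 1.1067
c*V^2 = 0.00021 * 14161 = 2.97381
R_per_t = 1.97 + 1.1067 + 2.97381 = 6.05051 N/t
R_total = 6.05051 * 189 = 1143.55 N

1143.55


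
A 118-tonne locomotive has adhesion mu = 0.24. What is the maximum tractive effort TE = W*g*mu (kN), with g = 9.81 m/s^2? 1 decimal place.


TE_max = W * g * mu
TE_max = 118 * 9.81 * 0.24
TE_max = 1157.58 * 0.24
TE_max = 277.8 kN

277.8


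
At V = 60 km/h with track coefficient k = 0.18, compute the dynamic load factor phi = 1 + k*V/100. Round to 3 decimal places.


phi = 1 + k * V / 100
phi = 1 + 0.18 * 60 / 100
phi = 1 + 0.108
phi = 1.108

1.108


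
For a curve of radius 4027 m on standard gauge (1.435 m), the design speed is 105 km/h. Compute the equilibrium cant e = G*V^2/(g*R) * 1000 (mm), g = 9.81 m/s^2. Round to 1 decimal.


Convert speed: V = 105 / 3.6 = 29.1667 m/s
Apply formula: e = 1.435 * 29.1667^2 / (9.81 * 4027)
e = 1.435 * 850.6944 / 39504.87
e = 0.030901 m = 30.9 mm

30.9


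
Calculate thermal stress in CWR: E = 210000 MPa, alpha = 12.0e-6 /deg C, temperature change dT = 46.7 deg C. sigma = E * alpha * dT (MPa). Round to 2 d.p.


sigma = E * alpha * dT
sigma = 210000 * 12.0e-6 * 46.7
sigma = 2.52 * 46.7
sigma = 117.68 MPa

117.68


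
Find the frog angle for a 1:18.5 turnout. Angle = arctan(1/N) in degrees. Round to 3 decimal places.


1/N = 1/18.5 = 0.054054
angle = arctan(0.054054) = 0.054002 rad
angle = 0.054002 * 180/pi = 3.094 degrees

3.094


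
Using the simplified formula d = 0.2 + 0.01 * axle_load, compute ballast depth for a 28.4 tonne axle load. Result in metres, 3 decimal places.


d = 0.2 + 0.01 * 28.4
d = 0.2 + 0.284
d = 0.484 m

0.484


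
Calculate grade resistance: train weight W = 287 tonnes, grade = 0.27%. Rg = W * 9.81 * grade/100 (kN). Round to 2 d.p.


Rg = W * 9.81 * grade / 100
Rg = 287 * 9.81 * 0.27 / 100
Rg = 2815.47 * 0.0027
Rg = 7.60 kN

7.60


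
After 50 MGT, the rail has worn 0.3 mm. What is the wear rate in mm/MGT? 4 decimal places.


Wear rate = total wear / cumulative tonnage
Rate = 0.3 / 50
Rate = 0.0060 mm/MGT

0.0060


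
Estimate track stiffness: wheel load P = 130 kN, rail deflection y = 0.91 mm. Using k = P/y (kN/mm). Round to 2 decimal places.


Track stiffness k = P / y
k = 130 / 0.91
k = 142.86 kN/mm

142.86


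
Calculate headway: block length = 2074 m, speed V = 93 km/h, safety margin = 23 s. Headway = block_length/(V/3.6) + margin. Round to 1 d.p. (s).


V = 93 / 3.6 = 25.8333 m/s
Block traversal time = 2074 / 25.8333 = 80.2839 s
Headway = 80.2839 + 23
Headway = 103.3 s

103.3


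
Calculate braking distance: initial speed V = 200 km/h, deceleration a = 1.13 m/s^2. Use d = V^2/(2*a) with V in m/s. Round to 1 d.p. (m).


Convert speed: V = 200 / 3.6 = 55.5556 m/s
V^2 = 3086.4198
d = 3086.4198 / (2 * 1.13)
d = 3086.4198 / 2.26
d = 1365.7 m

1365.7


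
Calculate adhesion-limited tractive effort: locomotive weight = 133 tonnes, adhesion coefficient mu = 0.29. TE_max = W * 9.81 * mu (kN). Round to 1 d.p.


TE_max = W * g * mu
TE_max = 133 * 9.81 * 0.29
TE_max = 1304.73 * 0.29
TE_max = 378.4 kN

378.4


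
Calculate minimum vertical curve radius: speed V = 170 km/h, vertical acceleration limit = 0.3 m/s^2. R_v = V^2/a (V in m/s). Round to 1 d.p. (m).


Convert speed: V = 170 / 3.6 = 47.2222 m/s
V^2 = 2229.9383 m^2/s^2
R_v = 2229.9383 / 0.3
R_v = 7433.1 m

7433.1


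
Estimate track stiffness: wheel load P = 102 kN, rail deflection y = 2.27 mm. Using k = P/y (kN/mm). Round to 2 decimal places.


Track stiffness k = P / y
k = 102 / 2.27
k = 44.93 kN/mm

44.93


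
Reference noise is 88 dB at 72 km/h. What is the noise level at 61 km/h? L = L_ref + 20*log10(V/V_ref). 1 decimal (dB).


V/V_ref = 61 / 72 = 0.847222
log10(0.847222) = -0.072003
20 * -0.072003 = -1.4401
L = 88 + -1.4401 = 86.6 dB

86.6


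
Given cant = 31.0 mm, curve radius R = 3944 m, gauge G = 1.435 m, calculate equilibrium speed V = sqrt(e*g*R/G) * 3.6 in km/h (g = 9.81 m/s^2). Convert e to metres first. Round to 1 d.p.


Convert cant: e = 31.0 mm = 0.0310 m
V_ms = sqrt(0.0310 * 9.81 * 3944 / 1.435)
V_ms = sqrt(835.825672) = 28.9106 m/s
V = 28.9106 * 3.6 = 104.1 km/h

104.1


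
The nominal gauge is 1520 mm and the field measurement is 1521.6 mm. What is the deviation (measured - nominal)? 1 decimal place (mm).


Deviation = measured - nominal
Deviation = 1521.6 - 1520
Deviation = 1.6 mm

1.6


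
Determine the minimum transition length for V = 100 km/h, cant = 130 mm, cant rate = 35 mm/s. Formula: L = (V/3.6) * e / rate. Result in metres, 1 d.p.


Convert speed: V = 100 / 3.6 = 27.7778 m/s
L = 27.7778 * 130 / 35
L = 3611.1111 / 35
L = 103.2 m

103.2


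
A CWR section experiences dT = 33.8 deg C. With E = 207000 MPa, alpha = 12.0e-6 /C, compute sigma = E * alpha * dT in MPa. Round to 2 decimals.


sigma = E * alpha * dT
sigma = 207000 * 12.0e-6 * 33.8
sigma = 2.484 * 33.8
sigma = 83.96 MPa

83.96


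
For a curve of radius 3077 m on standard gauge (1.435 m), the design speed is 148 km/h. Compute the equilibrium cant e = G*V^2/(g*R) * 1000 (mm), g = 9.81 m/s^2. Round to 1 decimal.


Convert speed: V = 148 / 3.6 = 41.1111 m/s
Apply formula: e = 1.435 * 41.1111^2 / (9.81 * 3077)
e = 1.435 * 1690.1235 / 30185.37
e = 0.080348 m = 80.3 mm

80.3


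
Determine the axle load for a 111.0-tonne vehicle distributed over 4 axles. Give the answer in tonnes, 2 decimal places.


Load per axle = total weight / number of axles
Load = 111.0 / 4
Load = 27.75 tonnes

27.75


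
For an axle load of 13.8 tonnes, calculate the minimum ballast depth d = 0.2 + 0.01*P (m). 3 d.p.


d = 0.2 + 0.01 * 13.8
d = 0.2 + 0.138
d = 0.338 m

0.338


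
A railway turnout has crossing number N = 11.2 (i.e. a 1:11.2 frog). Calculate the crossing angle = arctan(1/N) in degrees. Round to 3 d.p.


1/N = 1/11.2 = 0.089286
angle = arctan(0.089286) = 0.08905 rad
angle = 0.08905 * 180/pi = 5.102 degrees

5.102


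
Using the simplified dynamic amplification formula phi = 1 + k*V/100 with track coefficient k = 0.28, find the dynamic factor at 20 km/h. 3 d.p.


phi = 1 + k * V / 100
phi = 1 + 0.28 * 20 / 100
phi = 1 + 0.056
phi = 1.056

1.056


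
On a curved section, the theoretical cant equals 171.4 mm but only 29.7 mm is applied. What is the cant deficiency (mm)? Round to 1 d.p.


Cant deficiency = equilibrium cant - actual cant
CD = 171.4 - 29.7
CD = 141.7 mm

141.7


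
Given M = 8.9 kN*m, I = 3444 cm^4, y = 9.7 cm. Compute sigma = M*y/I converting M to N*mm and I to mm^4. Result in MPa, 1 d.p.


Convert units:
M = 8.9 kN*m = 8900000 N*mm
y = 9.7 cm = 97 mm
I = 3444 cm^4 = 34440000 mm^4
sigma = 8900000 * 97 / 34440000
sigma = 25.1 MPa

25.1


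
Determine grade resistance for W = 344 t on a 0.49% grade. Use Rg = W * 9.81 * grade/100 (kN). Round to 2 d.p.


Rg = W * 9.81 * grade / 100
Rg = 344 * 9.81 * 0.49 / 100
Rg = 3374.64 * 0.0049
Rg = 16.54 kN

16.54


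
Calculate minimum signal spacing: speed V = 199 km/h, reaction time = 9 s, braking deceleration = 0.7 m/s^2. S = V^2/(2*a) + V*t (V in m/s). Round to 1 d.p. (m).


V = 199 / 3.6 = 55.2778 m/s
Braking distance = 55.2778^2 / (2*0.7) = 2182.5948 m
Sighting distance = 55.2778 * 9 = 497.5 m
S = 2182.5948 + 497.5 = 2680.1 m

2680.1


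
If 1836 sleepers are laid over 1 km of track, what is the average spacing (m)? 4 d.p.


Spacing = 1000 m / number of sleepers
Spacing = 1000 / 1836
Spacing = 0.5447 m

0.5447


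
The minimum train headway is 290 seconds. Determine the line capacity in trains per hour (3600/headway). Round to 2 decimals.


Capacity = 3600 / headway
Capacity = 3600 / 290
Capacity = 12.41 trains/hour

12.41


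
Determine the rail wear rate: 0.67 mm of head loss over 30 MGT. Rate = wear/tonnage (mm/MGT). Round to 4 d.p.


Wear rate = total wear / cumulative tonnage
Rate = 0.67 / 30
Rate = 0.0223 mm/MGT

0.0223


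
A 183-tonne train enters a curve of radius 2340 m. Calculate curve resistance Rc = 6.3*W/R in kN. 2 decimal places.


Rc = 6.3 * W / R
Rc = 6.3 * 183 / 2340
Rc = 1152.9 / 2340
Rc = 0.49 kN

0.49


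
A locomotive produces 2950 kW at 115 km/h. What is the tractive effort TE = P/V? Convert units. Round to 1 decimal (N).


Convert: P = 2950 kW = 2950000 W
V = 115 / 3.6 = 31.9444 m/s
TE = 2950000 / 31.9444
TE = 92347.8 N

92347.8
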